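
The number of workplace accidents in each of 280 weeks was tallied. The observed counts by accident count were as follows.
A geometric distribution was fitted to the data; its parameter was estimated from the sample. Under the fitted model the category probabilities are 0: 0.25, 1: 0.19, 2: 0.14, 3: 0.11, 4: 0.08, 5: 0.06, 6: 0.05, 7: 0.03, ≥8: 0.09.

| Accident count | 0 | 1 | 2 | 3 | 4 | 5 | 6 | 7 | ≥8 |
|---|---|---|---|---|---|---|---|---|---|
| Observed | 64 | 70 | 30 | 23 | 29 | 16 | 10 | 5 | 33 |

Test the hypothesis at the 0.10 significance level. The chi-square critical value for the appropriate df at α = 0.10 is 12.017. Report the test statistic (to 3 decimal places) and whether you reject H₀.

16.870; reject

Expected counts E_i = n·p_i: 280×0.25 = 70, 280×0.19 = 53.2, 280×0.14 = 39.2, 280×0.11 = 30.8, 280×0.08 = 22.4, 280×0.06 = 16.8, 280×0.05 = 14, 280×0.03 = 8.4, 280×0.09 = 25.2.
cat         O        E   (O−E)²/E
0          64       70     0.5143
1          70     53.2     5.3053
2          30     39.2     2.1592
3          23     30.8     1.9753
4          29     22.4     1.9446
5          16     16.8     0.0381
6          10       14     1.1429
7           5      8.4     1.3762
≥8         33     25.2     2.4143
Sum = 16.870
df = 7. Since 16.870 > 12.017, we reject H₀.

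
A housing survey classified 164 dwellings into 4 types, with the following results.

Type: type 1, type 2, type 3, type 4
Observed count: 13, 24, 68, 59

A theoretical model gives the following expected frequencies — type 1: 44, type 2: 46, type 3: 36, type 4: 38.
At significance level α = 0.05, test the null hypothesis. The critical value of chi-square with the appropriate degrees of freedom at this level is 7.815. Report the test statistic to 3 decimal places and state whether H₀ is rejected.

cat         O        E   (O−E)²/E
type 1     13       44    21.8409
type 2     24       46    10.5217
type 3     68       36    28.4444
type 4     59       38    11.6053
Sum = 72.412
df = 3. Since 72.412 > 7.815, we reject H₀.

72.412; reject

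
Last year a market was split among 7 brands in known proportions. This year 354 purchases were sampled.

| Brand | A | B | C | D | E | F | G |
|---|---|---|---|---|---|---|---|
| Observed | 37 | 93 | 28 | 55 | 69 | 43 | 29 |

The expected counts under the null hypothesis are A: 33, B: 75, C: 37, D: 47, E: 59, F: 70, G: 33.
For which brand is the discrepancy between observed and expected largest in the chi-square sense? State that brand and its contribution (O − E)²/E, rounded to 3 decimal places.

F, 10.414

A: (37 − 33)²/33 = 16/33 = 0.4848
B: (93 − 75)²/75 = 324/75 = 4.3200
C: (28 − 37)²/37 = 81/37 = 2.1892
D: (55 − 47)²/47 = 64/47 = 1.3617
E: (69 − 59)²/59 = 100/59 = 1.6949
F: (43 − 70)²/70 = 729/70 = 10.4143
G: (29 − 33)²/33 = 16/33 = 0.4848
The largest term is for F: 10.414.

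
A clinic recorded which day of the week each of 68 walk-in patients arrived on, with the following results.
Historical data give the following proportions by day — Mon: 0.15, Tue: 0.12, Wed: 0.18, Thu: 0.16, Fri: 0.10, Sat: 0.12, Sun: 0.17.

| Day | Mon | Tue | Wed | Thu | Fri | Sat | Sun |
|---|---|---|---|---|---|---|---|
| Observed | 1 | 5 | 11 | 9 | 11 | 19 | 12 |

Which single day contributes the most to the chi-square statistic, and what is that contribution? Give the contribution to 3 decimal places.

Expected counts E_i = n·p_i: 68×0.15 = 10.2, 68×0.12 = 8.16, 68×0.18 = 12.24, 68×0.16 = 10.88, 68×0.10 = 6.8, 68×0.12 = 8.16, 68×0.17 = 11.56.
cat         O        E   (O−E)²/E
Mon         1     10.2     8.2980
Tue         5     8.16     1.2237
Wed        11    12.24     0.1256
Thu         9    10.88     0.3249
Fri        11      6.8     2.5941
Sat        19     8.16    14.4002
Sun        12    11.56     0.0167
The largest term is for Sat: 14.400.

Sat, 14.400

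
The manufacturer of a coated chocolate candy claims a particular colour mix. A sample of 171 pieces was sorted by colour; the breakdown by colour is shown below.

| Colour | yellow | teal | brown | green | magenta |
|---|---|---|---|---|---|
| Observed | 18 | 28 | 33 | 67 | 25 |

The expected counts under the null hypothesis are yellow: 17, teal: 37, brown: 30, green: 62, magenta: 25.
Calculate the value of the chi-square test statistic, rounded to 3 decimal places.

χ² = (18−17)²/17 + (28−37)²/37 + (33−30)²/30 + (67−62)²/62 + (25−25)²/25
   = 0.0588 + 2.1892 + 0.3000 + 0.4032 + 0.0000
Sum = 2.951

2.951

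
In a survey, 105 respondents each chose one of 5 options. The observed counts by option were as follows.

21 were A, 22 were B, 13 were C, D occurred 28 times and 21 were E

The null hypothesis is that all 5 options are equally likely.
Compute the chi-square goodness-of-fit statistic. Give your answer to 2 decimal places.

5.43

Under H₀ each category has probability 1/5, so each expected count is 105/5 = 21.
cat         O        E   (O−E)²/E
A          21       21      0.000
B          22       21      0.048
C          13       21      3.048
D          28       21      2.333
E          21       21      0.000
Sum = 5.43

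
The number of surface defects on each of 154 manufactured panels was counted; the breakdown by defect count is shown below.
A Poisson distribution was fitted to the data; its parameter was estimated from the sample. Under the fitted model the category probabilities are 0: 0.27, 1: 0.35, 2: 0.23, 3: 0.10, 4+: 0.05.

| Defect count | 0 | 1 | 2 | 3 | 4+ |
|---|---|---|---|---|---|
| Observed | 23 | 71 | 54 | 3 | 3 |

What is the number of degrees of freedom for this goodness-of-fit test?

There are k = 5 categories and 1 parameter estimated from the data, so df = 5 − 1 − 1 = 3.

3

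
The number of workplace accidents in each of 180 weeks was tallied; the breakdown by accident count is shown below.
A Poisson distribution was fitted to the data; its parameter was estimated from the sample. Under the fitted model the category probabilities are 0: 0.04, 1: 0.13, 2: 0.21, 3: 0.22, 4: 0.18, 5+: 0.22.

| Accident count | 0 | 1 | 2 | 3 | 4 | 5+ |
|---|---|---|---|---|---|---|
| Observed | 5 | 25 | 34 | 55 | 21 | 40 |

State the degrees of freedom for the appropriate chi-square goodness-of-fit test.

There are k = 6 categories and 1 parameter estimated from the data, so df = 6 − 1 − 1 = 4.

4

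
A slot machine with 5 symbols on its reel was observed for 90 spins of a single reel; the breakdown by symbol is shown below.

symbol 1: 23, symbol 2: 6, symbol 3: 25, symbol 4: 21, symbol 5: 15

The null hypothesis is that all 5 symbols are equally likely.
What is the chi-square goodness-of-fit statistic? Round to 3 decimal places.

Expected count for each of the 5 categories: 90/5 = 18.
symbol 1: (23 − 18)²/18 = 25/18 = 1.3889
symbol 2: (6 − 18)²/18 = 144/18 = 8.0000
symbol 3: (25 − 18)²/18 = 49/18 = 2.7222
symbol 4: (21 − 18)²/18 = 9/18 = 0.5000
symbol 5: (15 − 18)²/18 = 9/18 = 0.5000
Sum = 13.111

13.111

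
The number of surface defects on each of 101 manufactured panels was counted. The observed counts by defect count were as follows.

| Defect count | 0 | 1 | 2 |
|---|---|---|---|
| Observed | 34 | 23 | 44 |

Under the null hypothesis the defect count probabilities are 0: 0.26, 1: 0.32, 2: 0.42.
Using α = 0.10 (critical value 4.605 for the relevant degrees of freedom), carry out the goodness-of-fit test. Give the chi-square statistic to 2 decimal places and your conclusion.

5.03; reject

Expected counts E_i = n·p_i: 101×0.26 = 26.26, 101×0.32 = 32.32, 101×0.42 = 42.42.
χ² = (34−26.26)²/26.26 + (23−32.32)²/32.32 + (44−42.42)²/42.42
   = 2.281 + 2.688 + 0.059
Sum = 5.03
df = 2. Since 5.03 > 4.605, we reject H₀.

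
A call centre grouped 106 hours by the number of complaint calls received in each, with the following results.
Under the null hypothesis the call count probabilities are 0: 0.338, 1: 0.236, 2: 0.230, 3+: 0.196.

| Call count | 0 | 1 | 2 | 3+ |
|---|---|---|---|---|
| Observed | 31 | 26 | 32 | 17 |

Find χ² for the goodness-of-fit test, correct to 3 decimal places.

3.757

Expected counts E_i = n·p_i: 106×0.338 = 35.828, 106×0.236 = 25.016, 106×0.230 = 24.38, 106×0.196 = 20.776.
χ² = (31−35.828)²/35.828 + (26−25.016)²/25.016 + (32−24.38)²/24.38 + (17−20.776)²/20.776
   = 0.6506 + 0.0387 + 2.3816 + 0.6863
Sum = 3.757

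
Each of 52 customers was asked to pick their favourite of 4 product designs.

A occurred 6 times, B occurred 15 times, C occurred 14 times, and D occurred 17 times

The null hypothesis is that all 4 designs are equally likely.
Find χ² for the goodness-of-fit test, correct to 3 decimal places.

5.385

Expected count for each of the 4 categories: 52/4 = 13.
χ² = (6−13)²/13 + (15−13)²/13 + (14−13)²/13 + (17−13)²/13
   = 3.7692 + 0.3077 + 0.0769 + 1.2308
Sum = 5.385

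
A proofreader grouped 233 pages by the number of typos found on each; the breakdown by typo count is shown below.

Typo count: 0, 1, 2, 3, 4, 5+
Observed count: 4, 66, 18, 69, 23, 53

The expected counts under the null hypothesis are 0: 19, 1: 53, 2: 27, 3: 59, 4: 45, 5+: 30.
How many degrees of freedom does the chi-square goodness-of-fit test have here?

5

There are k = 6 categories and no parameters were estimated from the data, so df = 6 − 1 = 5.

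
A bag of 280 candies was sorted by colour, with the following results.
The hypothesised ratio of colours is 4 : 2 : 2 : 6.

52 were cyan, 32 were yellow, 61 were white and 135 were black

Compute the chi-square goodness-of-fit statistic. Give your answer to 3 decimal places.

Ratio total = 14. Expected counts: 280×4/14 = 80, 280×2/14 = 40, 280×2/14 = 40, 280×6/14 = 120.
cyan: (52 − 80)²/80 = 784/80 = 9.8000
yellow: (32 − 40)²/40 = 64/40 = 1.6000
white: (61 − 40)²/40 = 441/40 = 11.0250
black: (135 − 120)²/120 = 225/120 = 1.8750
Sum = 24.300

24.300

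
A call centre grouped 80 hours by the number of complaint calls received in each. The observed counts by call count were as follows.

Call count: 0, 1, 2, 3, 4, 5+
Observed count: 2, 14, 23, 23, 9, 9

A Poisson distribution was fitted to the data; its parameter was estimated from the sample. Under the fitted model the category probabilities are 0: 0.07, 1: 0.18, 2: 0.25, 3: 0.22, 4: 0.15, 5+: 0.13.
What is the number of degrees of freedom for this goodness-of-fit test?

4

There are k = 6 categories and 1 parameter estimated from the data, so df = 6 − 1 − 1 = 4.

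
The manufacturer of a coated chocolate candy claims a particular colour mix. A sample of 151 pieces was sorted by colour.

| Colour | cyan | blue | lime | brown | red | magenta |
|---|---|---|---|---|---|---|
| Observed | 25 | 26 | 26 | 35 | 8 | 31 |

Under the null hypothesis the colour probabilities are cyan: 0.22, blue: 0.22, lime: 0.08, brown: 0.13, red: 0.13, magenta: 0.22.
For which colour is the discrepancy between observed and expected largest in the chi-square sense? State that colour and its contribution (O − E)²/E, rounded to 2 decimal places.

lime, 16.04

Expected counts E_i = n·p_i: 151×0.22 = 33.22, 151×0.22 = 33.22, 151×0.08 = 12.08, 151×0.13 = 19.63, 151×0.13 = 19.63, 151×0.22 = 33.22.
χ² = (25−33.22)²/33.22 + (26−33.22)²/33.22 + (26−12.08)²/12.08 + (35−19.63)²/19.63 + (8−19.63)²/19.63 + (31−33.22)²/33.22
   = 2.034 + 1.569 + 16.040 + 12.034 + 6.890 + 0.148
The largest term is for lime: 16.04.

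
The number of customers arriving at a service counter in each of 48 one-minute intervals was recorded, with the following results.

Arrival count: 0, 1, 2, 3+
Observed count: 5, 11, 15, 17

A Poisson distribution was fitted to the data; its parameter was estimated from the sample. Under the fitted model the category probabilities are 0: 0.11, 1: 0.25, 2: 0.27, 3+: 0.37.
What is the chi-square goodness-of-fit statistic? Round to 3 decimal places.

Expected counts E_i = n·p_i: 48×0.11 = 5.28, 48×0.25 = 12, 48×0.27 = 12.96, 48×0.37 = 17.76.
χ² = (5−5.28)²/5.28 + (11−12)²/12 + (15−12.96)²/12.96 + (17−17.76)²/17.76
   = 0.0148 + 0.0833 + 0.3211 + 0.0325
Sum = 0.452

0.452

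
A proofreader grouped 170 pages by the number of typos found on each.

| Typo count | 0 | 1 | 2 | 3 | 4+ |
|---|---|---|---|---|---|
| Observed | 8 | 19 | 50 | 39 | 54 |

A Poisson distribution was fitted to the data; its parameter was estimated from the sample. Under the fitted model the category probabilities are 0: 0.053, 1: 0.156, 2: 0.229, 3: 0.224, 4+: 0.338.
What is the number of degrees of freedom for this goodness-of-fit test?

3

There are k = 5 categories and 1 parameter estimated from the data, so df = 5 − 1 − 1 = 3.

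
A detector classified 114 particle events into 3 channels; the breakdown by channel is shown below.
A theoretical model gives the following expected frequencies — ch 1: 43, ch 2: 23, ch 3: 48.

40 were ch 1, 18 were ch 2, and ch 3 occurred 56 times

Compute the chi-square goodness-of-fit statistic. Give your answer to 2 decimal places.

χ² = (40−43)²/43 + (18−23)²/23 + (56−48)²/48
   = 0.209 + 1.087 + 1.333
Sum = 2.63

2.63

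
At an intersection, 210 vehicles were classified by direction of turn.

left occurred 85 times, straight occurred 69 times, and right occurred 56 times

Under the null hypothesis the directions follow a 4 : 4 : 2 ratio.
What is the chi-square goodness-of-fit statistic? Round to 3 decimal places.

Ratio total = 10. Expected counts: 210×4/10 = 84, 210×4/10 = 84, 210×2/10 = 42.
cat           O        E   (O−E)²/E
left         85       84     0.0119
straight     69       84     2.6786
right        56       42     4.6667
Sum = 7.357

7.357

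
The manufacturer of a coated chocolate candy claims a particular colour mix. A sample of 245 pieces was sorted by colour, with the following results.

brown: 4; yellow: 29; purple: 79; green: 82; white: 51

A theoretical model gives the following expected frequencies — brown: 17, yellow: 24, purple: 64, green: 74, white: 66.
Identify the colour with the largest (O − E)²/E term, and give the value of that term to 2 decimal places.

brown: (4 − 17)²/17 = 169/17 = 9.941
yellow: (29 − 24)²/24 = 25/24 = 1.042
purple: (79 − 64)²/64 = 225/64 = 3.516
green: (82 − 74)²/74 = 64/74 = 0.865
white: (51 − 66)²/66 = 225/66 = 3.409
The largest term is for brown: 9.94.

brown, 9.94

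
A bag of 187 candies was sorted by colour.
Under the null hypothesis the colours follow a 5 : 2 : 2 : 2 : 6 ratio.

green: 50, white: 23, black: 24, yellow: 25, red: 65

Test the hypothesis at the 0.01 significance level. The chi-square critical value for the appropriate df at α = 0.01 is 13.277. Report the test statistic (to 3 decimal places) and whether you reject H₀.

1.106; do not reject

Ratio total = 17. Expected counts: 187×5/17 = 55, 187×2/17 = 22, 187×2/17 = 22, 187×2/17 = 22, 187×6/17 = 66.
χ² = (50−55)²/55 + (23−22)²/22 + (24−22)²/22 + (25−22)²/22 + (65−66)²/66
   = 0.4545 + 0.0455 + 0.1818 + 0.4091 + 0.0152
Sum = 1.106
df = 4. Since 1.106 < 13.277, we do not reject H₀.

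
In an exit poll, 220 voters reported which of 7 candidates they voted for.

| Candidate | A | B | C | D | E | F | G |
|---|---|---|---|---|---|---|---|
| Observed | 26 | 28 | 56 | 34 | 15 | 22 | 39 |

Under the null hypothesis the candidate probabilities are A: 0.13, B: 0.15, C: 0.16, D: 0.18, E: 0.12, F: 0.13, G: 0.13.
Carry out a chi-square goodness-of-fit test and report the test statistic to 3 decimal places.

Expected counts E_i = n·p_i: 220×0.13 = 28.6, 220×0.15 = 33, 220×0.16 = 35.2, 220×0.18 = 39.6, 220×0.12 = 26.4, 220×0.13 = 28.6, 220×0.13 = 28.6.
χ² = (26−28.6)²/28.6 + (28−33)²/33 + (56−35.2)²/35.2 + (34−39.6)²/39.6 + (15−26.4)²/26.4 + (22−28.6)²/28.6 + (39−28.6)²/28.6
   = 0.2364 + 0.7576 + 12.2909 + 0.7919 + 4.9227 + 1.5231 + 3.7818
Sum = 24.304

24.304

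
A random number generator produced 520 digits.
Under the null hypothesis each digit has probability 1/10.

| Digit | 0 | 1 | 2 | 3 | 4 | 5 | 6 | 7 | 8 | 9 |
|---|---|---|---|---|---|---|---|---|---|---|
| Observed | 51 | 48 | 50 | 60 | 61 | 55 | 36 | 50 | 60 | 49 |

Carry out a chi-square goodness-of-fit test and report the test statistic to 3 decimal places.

Under H₀ each category has probability 1/10, so each expected count is 520/10 = 52.
0: (51 − 52)²/52 = 1/52 = 0.0192
1: (48 − 52)²/52 = 16/52 = 0.3077
2: (50 − 52)²/52 = 4/52 = 0.0769
3: (60 − 52)²/52 = 64/52 = 1.2308
4: (61 − 52)²/52 = 81/52 = 1.5577
5: (55 − 52)²/52 = 9/52 = 0.1731
6: (36 − 52)²/52 = 256/52 = 4.9231
7: (50 − 52)²/52 = 4/52 = 0.0769
8: (60 − 52)²/52 = 64/52 = 1.2308
9: (49 − 52)²/52 = 9/52 = 0.1731
Sum = 9.769

9.769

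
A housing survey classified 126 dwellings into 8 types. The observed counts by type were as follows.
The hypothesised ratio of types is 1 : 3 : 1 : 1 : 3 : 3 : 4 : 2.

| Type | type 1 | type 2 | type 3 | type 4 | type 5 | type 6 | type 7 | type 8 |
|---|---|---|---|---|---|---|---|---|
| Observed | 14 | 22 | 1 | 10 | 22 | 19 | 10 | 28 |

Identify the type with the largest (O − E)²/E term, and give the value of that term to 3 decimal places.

Ratio total = 18. Expected counts: 126×1/18 = 7, 126×3/18 = 21, 126×1/18 = 7, 126×1/18 = 7, 126×3/18 = 21, 126×3/18 = 21, 126×4/18 = 28, 126×2/18 = 14.
χ² = (14−7)²/7 + (22−21)²/21 + (1−7)²/7 + (10−7)²/7 + (22−21)²/21 + (19−21)²/21 + (10−28)²/28 + (28−14)²/14
   = 7.0000 + 0.0476 + 5.1429 + 1.2857 + 0.0476 + 0.1905 + 11.5714 + 14.0000
The largest term is for type 8: 14.000.

type 8, 14.000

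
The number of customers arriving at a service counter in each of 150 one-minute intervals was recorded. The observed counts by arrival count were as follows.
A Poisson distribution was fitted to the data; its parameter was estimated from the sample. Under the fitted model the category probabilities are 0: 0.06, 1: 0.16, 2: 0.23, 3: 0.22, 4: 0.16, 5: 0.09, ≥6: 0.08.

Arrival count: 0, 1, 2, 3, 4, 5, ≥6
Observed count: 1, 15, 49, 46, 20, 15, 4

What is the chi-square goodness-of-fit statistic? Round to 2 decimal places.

27.87

Expected counts E_i = n·p_i: 150×0.06 = 9, 150×0.16 = 24, 150×0.23 = 34.5, 150×0.22 = 33, 150×0.16 = 24, 150×0.09 = 13.5, 150×0.08 = 12.
cat         O        E   (O−E)²/E
0           1        9      7.111
1          15       24      3.375
2          49     34.5      6.094
3          46       33      5.121
4          20       24      0.667
5          15     13.5      0.167
≥6          4       12      5.333
Sum = 27.87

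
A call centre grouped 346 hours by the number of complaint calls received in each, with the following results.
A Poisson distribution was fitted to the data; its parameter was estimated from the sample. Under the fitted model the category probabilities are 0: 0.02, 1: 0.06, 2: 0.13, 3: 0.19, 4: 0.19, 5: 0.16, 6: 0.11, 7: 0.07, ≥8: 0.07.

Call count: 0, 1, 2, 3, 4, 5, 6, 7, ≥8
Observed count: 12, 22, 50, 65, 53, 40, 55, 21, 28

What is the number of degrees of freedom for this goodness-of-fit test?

There are k = 9 categories and 1 parameter estimated from the data, so df = 9 − 1 − 1 = 7.

7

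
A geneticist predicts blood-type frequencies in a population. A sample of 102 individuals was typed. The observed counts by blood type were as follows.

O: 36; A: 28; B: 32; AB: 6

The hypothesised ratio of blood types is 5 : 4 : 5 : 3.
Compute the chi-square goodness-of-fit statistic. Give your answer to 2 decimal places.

10.00

Ratio total = 17. Expected counts: 102×5/17 = 30, 102×4/17 = 24, 102×5/17 = 30, 102×3/17 = 18.
χ² = (36−30)²/30 + (28−24)²/24 + (32−30)²/30 + (6−18)²/18
   = 1.200 + 0.667 + 0.133 + 8.000
Sum = 10.00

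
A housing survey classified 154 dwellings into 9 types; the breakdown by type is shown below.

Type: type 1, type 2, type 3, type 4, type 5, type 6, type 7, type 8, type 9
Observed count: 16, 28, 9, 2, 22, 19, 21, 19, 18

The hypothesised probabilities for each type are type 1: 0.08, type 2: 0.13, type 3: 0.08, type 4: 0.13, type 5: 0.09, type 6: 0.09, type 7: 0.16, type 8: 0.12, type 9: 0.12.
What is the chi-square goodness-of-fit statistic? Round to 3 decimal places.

Expected counts E_i = n·p_i: 154×0.08 = 12.32, 154×0.13 = 20.02, 154×0.08 = 12.32, 154×0.13 = 20.02, 154×0.09 = 13.86, 154×0.09 = 13.86, 154×0.16 = 24.64, 154×0.12 = 18.48, 154×0.12 = 18.48.
cat         O        E   (O−E)²/E
type 1     16    12.32     1.0992
type 2     28    20.02     3.1808
type 3      9    12.32     0.8947
type 4      2    20.02    16.2198
type 5     22    13.86     4.7806
type 6     19    13.86     1.9062
type 7     21    24.64     0.5377
type 8     19    18.48     0.0146
type 9     18    18.48     0.0125
Sum = 28.646

28.646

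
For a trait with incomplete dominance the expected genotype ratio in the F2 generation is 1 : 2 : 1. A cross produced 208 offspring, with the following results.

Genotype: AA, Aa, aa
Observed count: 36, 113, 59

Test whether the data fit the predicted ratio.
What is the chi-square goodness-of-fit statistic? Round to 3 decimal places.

Ratio total = 4. Expected counts: 208×1/4 = 52, 208×2/4 = 104, 208×1/4 = 52.
χ² = (36−52)²/52 + (113−104)²/104 + (59−52)²/52
   = 4.9231 + 0.7788 + 0.9423
Sum = 6.644

6.644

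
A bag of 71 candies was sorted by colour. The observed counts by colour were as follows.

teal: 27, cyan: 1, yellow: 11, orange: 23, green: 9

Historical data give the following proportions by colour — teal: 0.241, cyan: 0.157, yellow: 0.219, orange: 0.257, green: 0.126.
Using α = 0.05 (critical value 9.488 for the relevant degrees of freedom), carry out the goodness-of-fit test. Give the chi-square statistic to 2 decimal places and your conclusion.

17.52; reject

Expected counts E_i = n·p_i: 71×0.241 = 17.111, 71×0.157 = 11.147, 71×0.219 = 15.549, 71×0.257 = 18.247, 71×0.126 = 8.946.
cat         O        E   (O−E)²/E
teal       27   17.111      5.715
cyan        1   11.147      9.237
yellow     11   15.549      1.331
orange     23   18.247      1.238
green       9    8.946      0.000
Sum = 17.52
df = 4. Since 17.52 > 9.488, we reject H₀.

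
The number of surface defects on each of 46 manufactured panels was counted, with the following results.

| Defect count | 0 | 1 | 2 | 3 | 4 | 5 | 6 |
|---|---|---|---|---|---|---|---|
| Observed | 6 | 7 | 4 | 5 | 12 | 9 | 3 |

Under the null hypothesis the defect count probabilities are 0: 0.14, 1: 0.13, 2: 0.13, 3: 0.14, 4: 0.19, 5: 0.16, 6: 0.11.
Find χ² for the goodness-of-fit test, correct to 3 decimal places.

Expected counts E_i = n·p_i: 46×0.14 = 6.44, 46×0.13 = 5.98, 46×0.13 = 5.98, 46×0.14 = 6.44, 46×0.19 = 8.74, 46×0.16 = 7.36, 46×0.11 = 5.06.
χ² = (6−6.44)²/6.44 + (7−5.98)²/5.98 + (4−5.98)²/5.98 + (5−6.44)²/6.44 + (12−8.74)²/8.74 + (9−7.36)²/7.36 + (3−5.06)²/5.06
   = 0.0301 + 0.1740 + 0.6556 + 0.3220 + 1.2160 + 0.3654 + 0.8387
Sum = 3.602

3.602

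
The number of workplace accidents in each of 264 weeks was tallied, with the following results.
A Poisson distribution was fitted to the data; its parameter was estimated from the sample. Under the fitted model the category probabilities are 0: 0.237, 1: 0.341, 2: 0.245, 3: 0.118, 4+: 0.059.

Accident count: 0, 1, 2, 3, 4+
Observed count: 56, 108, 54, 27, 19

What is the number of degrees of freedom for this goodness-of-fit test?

There are k = 5 categories and 1 parameter estimated from the data, so df = 5 − 1 − 1 = 3.

3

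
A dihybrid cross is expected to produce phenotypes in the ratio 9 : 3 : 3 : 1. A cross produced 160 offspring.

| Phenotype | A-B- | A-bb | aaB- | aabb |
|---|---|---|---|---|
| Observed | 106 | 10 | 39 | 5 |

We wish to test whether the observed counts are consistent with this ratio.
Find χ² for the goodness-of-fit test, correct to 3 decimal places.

Ratio total = 16. Expected counts: 160×9/16 = 90, 160×3/16 = 30, 160×3/16 = 30, 160×1/16 = 10.
cat         O        E   (O−E)²/E
A-B-      106       90     2.8444
A-bb       10       30    13.3333
aaB-       39       30     2.7000
aabb        5       10     2.5000
Sum = 21.378

21.378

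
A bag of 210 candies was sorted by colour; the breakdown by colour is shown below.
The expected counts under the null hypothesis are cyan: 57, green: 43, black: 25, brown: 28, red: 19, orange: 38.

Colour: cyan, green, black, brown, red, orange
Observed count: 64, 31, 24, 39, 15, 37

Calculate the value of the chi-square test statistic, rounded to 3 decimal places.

9.438

cat         O        E   (O−E)²/E
cyan       64       57     0.8596
green      31       43     3.3488
black      24       25     0.0400
brown      39       28     4.3214
red        15       19     0.8421
orange     37       38     0.0263
Sum = 9.438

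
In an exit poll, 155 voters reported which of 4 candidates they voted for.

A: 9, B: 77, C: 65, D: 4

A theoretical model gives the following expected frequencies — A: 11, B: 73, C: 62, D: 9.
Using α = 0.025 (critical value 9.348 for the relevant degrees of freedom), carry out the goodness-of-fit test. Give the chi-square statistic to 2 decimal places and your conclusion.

3.51; do not reject

χ² = (9−11)²/11 + (77−73)²/73 + (65−62)²/62 + (4−9)²/9
   = 0.364 + 0.219 + 0.145 + 2.778
Sum = 3.51
df = 3. Since 3.51 < 9.348, we do not reject H₀.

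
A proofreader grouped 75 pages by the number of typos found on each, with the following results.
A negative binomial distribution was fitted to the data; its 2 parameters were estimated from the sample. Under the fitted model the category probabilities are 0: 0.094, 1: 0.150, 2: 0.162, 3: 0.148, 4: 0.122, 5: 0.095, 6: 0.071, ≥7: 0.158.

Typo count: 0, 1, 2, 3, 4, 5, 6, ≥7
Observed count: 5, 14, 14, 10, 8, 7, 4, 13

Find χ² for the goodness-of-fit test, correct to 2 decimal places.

2.25

Expected counts E_i = n·p_i: 75×0.094 = 7.05, 75×0.150 = 11.25, 75×0.162 = 12.15, 75×0.148 = 11.1, 75×0.122 = 9.15, 75×0.095 = 7.125, 75×0.071 = 5.325, 75×0.158 = 11.85.
cat         O        E   (O−E)²/E
0           5     7.05      0.596
1          14    11.25      0.672
2          14    12.15      0.282
3          10     11.1      0.109
4           8     9.15      0.145
5           7    7.125      0.002
6           4    5.325      0.330
≥7         13    11.85      0.112
Sum = 2.25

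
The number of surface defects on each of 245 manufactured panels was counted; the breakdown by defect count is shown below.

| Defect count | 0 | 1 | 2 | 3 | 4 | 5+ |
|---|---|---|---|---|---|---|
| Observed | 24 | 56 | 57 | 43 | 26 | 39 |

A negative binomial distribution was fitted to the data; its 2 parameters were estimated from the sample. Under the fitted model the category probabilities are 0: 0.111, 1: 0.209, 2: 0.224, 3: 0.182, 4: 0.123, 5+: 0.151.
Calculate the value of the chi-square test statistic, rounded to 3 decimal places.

Expected counts E_i = n·p_i: 245×0.111 = 27.195, 245×0.209 = 51.205, 245×0.224 = 54.88, 245×0.182 = 44.59, 245×0.123 = 30.135, 245×0.151 = 36.995.
χ² = (24−27.195)²/27.195 + (56−51.205)²/51.205 + (57−54.88)²/54.88 + (43−44.59)²/44.59 + (26−30.135)²/30.135 + (39−36.995)²/36.995
   = 0.3754 + 0.4490 + 0.0819 + 0.0567 + 0.5674 + 0.1087
Sum = 1.639

1.639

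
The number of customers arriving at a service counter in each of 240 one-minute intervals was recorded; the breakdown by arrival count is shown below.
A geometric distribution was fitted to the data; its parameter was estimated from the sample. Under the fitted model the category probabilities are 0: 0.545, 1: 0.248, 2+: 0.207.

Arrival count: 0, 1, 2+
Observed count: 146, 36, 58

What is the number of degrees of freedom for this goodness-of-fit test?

There are k = 3 categories and 1 parameter estimated from the data, so df = 3 − 1 − 1 = 1.

1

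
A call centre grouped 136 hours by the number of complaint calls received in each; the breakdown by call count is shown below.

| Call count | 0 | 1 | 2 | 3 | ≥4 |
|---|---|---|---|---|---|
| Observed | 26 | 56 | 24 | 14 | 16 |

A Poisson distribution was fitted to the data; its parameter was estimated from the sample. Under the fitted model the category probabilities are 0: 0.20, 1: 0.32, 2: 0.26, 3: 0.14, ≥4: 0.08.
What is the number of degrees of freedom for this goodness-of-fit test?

3

There are k = 5 categories and 1 parameter estimated from the data, so df = 5 − 1 − 1 = 3.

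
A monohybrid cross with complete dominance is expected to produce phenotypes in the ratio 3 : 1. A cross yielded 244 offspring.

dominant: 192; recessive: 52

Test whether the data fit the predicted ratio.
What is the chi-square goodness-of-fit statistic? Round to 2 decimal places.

Ratio total = 4. Expected counts: 244×3/4 = 183, 244×1/4 = 61.
dominant: (192 − 183)²/183 = 81/183 = 0.443
recessive: (52 − 61)²/61 = 81/61 = 1.328
Sum = 1.77

1.77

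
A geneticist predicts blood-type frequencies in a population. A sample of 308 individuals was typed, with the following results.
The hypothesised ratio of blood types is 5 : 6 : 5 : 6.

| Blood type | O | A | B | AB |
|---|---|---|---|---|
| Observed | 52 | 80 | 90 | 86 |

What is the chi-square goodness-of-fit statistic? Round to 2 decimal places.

Ratio total = 22. Expected counts: 308×5/22 = 70, 308×6/22 = 84, 308×5/22 = 70, 308×6/22 = 84.
O: (52 − 70)²/70 = 324/70 = 4.629
A: (80 − 84)²/84 = 16/84 = 0.190
B: (90 − 70)²/70 = 400/70 = 5.714
AB: (86 − 84)²/84 = 4/84 = 0.048
Sum = 10.58

10.58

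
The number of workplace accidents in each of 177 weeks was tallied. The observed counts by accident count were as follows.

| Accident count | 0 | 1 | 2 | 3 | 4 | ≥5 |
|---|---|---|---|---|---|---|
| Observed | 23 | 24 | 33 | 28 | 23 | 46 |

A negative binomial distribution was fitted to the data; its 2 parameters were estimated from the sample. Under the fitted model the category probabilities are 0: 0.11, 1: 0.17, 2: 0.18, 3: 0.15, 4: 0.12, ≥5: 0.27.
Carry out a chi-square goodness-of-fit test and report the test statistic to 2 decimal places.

Expected counts E_i = n·p_i: 177×0.11 = 19.47, 177×0.17 = 30.09, 177×0.18 = 31.86, 177×0.15 = 26.55, 177×0.12 = 21.24, 177×0.27 = 47.79.
0: (23 − 19.47)²/19.47 = 12.4609/19.47 = 0.640
1: (24 − 30.09)²/30.09 = 37.0881/30.09 = 1.233
2: (33 − 31.86)²/31.86 = 1.2996/31.86 = 0.041
3: (28 − 26.55)²/26.55 = 2.1025/26.55 = 0.079
4: (23 − 21.24)²/21.24 = 3.0976/21.24 = 0.146
≥5: (46 − 47.79)²/47.79 = 3.2041/47.79 = 0.067
Sum = 2.21

2.21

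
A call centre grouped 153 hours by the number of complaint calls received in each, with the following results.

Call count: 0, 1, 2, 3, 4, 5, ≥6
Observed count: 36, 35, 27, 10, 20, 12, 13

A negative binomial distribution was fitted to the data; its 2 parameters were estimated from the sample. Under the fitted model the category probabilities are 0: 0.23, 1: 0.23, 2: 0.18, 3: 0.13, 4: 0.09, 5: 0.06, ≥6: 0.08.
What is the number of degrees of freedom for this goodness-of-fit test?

4

There are k = 7 categories and 2 parameters estimated from the data, so df = 7 − 1 − 2 = 4.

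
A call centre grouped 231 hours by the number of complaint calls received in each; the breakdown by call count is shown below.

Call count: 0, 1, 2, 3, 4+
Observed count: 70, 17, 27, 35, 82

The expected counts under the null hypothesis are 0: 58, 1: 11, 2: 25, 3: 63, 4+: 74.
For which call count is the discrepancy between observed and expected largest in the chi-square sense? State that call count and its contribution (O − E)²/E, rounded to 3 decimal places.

3, 12.444

0: (70 − 58)²/58 = 144/58 = 2.4828
1: (17 − 11)²/11 = 36/11 = 3.2727
2: (27 − 25)²/25 = 4/25 = 0.1600
3: (35 − 63)²/63 = 784/63 = 12.4444
4+: (82 − 74)²/74 = 64/74 = 0.8649
The largest term is for 3: 12.444.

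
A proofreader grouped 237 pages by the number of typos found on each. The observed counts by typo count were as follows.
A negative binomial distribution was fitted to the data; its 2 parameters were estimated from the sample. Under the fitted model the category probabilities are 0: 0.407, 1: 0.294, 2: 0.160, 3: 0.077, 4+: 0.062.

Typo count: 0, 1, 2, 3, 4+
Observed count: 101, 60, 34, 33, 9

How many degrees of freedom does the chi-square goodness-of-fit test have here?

2

There are k = 5 categories and 2 parameters estimated from the data, so df = 5 − 1 − 2 = 2.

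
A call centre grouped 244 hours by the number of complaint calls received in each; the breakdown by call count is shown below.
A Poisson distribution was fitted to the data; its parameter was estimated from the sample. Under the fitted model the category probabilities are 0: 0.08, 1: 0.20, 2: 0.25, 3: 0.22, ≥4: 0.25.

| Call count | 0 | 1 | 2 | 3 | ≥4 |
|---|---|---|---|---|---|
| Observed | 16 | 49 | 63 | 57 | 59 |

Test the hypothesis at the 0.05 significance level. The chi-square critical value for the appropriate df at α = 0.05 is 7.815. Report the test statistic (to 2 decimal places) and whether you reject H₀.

0.97; do not reject

Expected counts E_i = n·p_i: 244×0.08 = 19.52, 244×0.20 = 48.8, 244×0.25 = 61, 244×0.22 = 53.68, 244×0.25 = 61.
cat         O        E   (O−E)²/E
0          16    19.52      0.635
1          49     48.8      0.001
2          63       61      0.066
3          57    53.68      0.205
≥4         59       61      0.066
Sum = 0.97
df = 3. Since 0.97 < 7.815, we do not reject H₀.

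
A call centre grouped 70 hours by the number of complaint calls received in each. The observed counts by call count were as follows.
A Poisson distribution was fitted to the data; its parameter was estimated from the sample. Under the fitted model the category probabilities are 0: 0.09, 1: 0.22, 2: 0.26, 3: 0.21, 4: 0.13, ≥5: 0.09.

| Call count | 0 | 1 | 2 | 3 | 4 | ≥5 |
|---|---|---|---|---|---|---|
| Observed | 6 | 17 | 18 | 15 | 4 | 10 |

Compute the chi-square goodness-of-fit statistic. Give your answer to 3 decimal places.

Expected counts E_i = n·p_i: 70×0.09 = 6.3, 70×0.22 = 15.4, 70×0.26 = 18.2, 70×0.21 = 14.7, 70×0.13 = 9.1, 70×0.09 = 6.3.
cat         O        E   (O−E)²/E
0           6      6.3     0.0143
1          17     15.4     0.1662
2          18     18.2     0.0022
3          15     14.7     0.0061
4           4      9.1     2.8582
≥5         10      6.3     2.1730
Sum = 5.220

5.220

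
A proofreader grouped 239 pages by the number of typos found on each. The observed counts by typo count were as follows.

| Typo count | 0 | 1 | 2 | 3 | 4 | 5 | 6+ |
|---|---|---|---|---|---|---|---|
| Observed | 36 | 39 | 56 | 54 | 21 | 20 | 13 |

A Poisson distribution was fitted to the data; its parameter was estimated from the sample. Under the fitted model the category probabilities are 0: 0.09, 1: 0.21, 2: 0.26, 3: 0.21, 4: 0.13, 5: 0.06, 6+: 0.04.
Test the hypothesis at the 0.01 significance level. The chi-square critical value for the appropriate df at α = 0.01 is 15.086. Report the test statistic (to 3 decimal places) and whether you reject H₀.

19.887; reject

Expected counts E_i = n·p_i: 239×0.09 = 21.51, 239×0.21 = 50.19, 239×0.26 = 62.14, 239×0.21 = 50.19, 239×0.13 = 31.07, 239×0.06 = 14.34, 239×0.04 = 9.56.
cat         O        E   (O−E)²/E
0          36    21.51     9.7610
1          39    50.19     2.4948
2          56    62.14     0.6067
3          54    50.19     0.2892
4          21    31.07     3.2638
5          20    14.34     2.2340
6+         13     9.56     1.2378
Sum = 19.887
df = 5. Since 19.887 > 15.086, we reject H₀.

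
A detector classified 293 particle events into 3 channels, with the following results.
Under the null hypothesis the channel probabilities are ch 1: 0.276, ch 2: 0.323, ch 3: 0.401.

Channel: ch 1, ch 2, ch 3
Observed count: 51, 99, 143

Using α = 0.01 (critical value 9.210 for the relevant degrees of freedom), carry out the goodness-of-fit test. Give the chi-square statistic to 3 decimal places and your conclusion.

Expected counts E_i = n·p_i: 293×0.276 = 80.868, 293×0.323 = 94.639, 293×0.401 = 117.493.
ch 1: (51 − 80.868)²/80.868 = 892.097424/80.868 = 11.0315
ch 2: (99 − 94.639)²/94.639 = 19.018321/94.639 = 0.2010
ch 3: (143 − 117.493)²/117.493 = 650.607049/117.493 = 5.5374
Sum = 16.770
df = 2. Since 16.770 > 9.210, we reject H₀.

16.770; reject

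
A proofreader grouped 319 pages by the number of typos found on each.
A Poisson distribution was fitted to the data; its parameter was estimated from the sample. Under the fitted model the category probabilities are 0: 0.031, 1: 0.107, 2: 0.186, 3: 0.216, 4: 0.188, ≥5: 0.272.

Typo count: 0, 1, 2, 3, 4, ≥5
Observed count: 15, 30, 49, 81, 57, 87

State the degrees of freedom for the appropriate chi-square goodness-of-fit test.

There are k = 6 categories and 1 parameter estimated from the data, so df = 6 − 1 − 1 = 4.

4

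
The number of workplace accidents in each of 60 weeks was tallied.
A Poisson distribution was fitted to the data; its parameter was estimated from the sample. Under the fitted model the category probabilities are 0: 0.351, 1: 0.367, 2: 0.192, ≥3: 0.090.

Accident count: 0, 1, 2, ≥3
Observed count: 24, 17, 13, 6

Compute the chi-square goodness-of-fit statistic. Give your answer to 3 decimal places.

1.812

Expected counts E_i = n·p_i: 60×0.351 = 21.06, 60×0.367 = 22.02, 60×0.192 = 11.52, 60×0.090 = 5.4.
cat         O        E   (O−E)²/E
0          24    21.06     0.4104
1          17    22.02     1.1444
2          13    11.52     0.1901
≥3          6      5.4     0.0667
Sum = 1.812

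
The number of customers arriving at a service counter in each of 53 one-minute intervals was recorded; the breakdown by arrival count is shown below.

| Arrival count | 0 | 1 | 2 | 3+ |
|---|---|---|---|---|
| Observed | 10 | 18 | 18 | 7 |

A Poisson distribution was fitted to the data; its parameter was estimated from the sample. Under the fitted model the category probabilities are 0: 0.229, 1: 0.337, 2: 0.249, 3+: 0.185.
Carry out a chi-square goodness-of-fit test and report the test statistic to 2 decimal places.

Expected counts E_i = n·p_i: 53×0.229 = 12.137, 53×0.337 = 17.861, 53×0.249 = 13.197, 53×0.185 = 9.805.
0: (10 − 12.137)²/12.137 = 4.566769/12.137 = 0.376
1: (18 − 17.861)²/17.861 = 0.019321/17.861 = 0.001
2: (18 − 13.197)²/13.197 = 23.068809/13.197 = 1.748
3+: (7 − 9.805)²/9.805 = 7.868025/9.805 = 0.802
Sum = 2.93

2.93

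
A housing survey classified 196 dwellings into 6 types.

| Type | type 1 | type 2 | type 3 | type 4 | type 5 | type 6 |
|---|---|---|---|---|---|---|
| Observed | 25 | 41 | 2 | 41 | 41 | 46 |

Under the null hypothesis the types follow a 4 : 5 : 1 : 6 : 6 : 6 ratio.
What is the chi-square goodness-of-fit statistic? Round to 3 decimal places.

5.350

Ratio total = 28. Expected counts: 196×4/28 = 28, 196×5/28 = 35, 196×1/28 = 7, 196×6/28 = 42, 196×6/28 = 42, 196×6/28 = 42.
cat         O        E   (O−E)²/E
type 1     25       28     0.3214
type 2     41       35     1.0286
type 3      2        7     3.5714
type 4     41       42     0.0238
type 5     41       42     0.0238
type 6     46       42     0.3810
Sum = 5.350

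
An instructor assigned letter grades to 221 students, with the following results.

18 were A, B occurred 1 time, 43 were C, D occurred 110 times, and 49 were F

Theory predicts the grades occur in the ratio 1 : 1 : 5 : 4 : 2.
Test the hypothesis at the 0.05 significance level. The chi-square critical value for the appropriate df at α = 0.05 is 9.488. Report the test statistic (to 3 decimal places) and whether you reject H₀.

Ratio total = 13. Expected counts: 221×1/13 = 17, 221×1/13 = 17, 221×5/13 = 85, 221×4/13 = 68, 221×2/13 = 34.
A: (18 − 17)²/17 = 1/17 = 0.0588
B: (1 − 17)²/17 = 256/17 = 15.0588
C: (43 − 85)²/85 = 1764/85 = 20.7529
D: (110 − 68)²/68 = 1764/68 = 25.9412
F: (49 − 34)²/34 = 225/34 = 6.6176
Sum = 68.429
df = 4. Since 68.429 > 9.488, we reject H₀.

68.429; reject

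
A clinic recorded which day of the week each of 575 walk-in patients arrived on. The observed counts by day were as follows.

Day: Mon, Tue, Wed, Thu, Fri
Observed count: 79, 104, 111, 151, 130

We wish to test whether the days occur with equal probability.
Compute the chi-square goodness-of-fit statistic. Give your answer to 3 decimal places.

25.687

Under H₀ each category has probability 1/5, so each expected count is 575/5 = 115.
Mon: (79 − 115)²/115 = 1296/115 = 11.2696
Tue: (104 − 115)²/115 = 121/115 = 1.0522
Wed: (111 − 115)²/115 = 16/115 = 0.1391
Thu: (151 − 115)²/115 = 1296/115 = 11.2696
Fri: (130 − 115)²/115 = 225/115 = 1.9565
Sum = 25.687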